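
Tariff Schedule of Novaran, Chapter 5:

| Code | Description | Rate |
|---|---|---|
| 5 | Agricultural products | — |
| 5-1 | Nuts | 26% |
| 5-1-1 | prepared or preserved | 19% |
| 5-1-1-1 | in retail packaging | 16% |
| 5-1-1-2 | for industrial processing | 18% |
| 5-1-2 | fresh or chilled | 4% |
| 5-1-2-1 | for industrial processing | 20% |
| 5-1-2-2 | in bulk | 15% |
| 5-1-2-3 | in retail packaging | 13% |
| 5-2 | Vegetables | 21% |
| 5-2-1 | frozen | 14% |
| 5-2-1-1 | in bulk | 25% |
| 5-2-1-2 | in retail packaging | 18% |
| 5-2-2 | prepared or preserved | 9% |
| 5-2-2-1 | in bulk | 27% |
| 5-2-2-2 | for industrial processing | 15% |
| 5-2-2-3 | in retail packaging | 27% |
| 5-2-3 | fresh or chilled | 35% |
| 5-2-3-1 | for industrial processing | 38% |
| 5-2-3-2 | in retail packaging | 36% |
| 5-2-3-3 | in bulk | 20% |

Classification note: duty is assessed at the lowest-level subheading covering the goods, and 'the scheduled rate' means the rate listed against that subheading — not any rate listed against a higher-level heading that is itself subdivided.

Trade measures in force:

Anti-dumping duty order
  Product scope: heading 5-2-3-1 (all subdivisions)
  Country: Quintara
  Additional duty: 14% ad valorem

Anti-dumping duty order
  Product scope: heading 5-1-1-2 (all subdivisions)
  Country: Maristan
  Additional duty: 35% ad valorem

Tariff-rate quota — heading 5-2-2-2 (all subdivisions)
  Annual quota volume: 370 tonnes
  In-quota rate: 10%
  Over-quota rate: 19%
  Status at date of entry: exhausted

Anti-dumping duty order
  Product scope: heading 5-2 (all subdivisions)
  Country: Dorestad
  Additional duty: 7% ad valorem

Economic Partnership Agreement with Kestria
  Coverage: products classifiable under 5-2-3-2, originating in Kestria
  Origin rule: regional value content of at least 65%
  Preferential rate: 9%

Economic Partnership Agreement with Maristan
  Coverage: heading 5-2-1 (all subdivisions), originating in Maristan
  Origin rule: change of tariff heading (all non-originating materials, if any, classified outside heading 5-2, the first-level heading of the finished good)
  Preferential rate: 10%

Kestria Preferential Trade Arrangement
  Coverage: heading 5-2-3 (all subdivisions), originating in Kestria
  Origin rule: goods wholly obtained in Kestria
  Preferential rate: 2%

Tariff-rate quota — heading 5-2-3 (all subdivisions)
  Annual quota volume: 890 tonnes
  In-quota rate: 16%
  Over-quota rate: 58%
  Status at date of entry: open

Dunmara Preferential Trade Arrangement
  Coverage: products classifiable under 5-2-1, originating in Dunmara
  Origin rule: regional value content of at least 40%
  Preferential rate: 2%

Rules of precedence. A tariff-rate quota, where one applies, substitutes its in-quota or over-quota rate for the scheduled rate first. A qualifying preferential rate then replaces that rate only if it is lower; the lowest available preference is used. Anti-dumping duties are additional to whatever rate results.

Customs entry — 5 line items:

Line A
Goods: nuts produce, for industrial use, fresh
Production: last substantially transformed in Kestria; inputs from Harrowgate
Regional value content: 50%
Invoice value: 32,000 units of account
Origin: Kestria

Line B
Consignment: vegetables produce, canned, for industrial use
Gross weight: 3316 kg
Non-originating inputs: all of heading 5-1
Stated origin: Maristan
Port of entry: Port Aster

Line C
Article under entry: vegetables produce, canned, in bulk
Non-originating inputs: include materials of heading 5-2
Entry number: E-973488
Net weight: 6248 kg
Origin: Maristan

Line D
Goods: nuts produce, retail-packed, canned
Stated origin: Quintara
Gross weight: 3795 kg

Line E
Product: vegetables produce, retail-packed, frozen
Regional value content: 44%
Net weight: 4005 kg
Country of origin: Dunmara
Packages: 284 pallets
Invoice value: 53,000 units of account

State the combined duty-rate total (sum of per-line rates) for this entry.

84%

Line A: nuts → 5-1; fresh → 5-1-2; for industrial use → 5-1-2-1. Scheduled 20%. Kestria agreement on 5-2-3-2: 5-1-2-1 not covered; Kestria agreement on 5-2-3: 5-1-2-1 not covered. → 20%.
Line B: vegetables → 5-2; canned → 5-2-2; for industrial use → 5-2-2-2. Scheduled 15%. quota on 5-2-2-2 exhausted → over-quota 19%; Maristan agreement on 5-2-1: 5-2-2-2 not covered. → 19%.
Line C: vegetables → 5-2; canned → 5-2-2; in bulk → 5-2-2-1. Scheduled 27%. Maristan agreement on 5-2-1: 5-2-2-1 not covered. → 27%.
Line D: nuts → 5-1; canned → 5-1-1; retail-packed → 5-1-1-1. Scheduled 16%. No special measure applies. → 16%.
Line E: vegetables → 5-2; frozen → 5-2-1; retail-packed → 5-2-1-2. Scheduled 18%. Dunmara agreement on 5-2-1: RVC ≥ 40% → 2% available; preferential 2%. → 2%.
Sum: 20% + 19% + 27% + 16% + 2% = 84%.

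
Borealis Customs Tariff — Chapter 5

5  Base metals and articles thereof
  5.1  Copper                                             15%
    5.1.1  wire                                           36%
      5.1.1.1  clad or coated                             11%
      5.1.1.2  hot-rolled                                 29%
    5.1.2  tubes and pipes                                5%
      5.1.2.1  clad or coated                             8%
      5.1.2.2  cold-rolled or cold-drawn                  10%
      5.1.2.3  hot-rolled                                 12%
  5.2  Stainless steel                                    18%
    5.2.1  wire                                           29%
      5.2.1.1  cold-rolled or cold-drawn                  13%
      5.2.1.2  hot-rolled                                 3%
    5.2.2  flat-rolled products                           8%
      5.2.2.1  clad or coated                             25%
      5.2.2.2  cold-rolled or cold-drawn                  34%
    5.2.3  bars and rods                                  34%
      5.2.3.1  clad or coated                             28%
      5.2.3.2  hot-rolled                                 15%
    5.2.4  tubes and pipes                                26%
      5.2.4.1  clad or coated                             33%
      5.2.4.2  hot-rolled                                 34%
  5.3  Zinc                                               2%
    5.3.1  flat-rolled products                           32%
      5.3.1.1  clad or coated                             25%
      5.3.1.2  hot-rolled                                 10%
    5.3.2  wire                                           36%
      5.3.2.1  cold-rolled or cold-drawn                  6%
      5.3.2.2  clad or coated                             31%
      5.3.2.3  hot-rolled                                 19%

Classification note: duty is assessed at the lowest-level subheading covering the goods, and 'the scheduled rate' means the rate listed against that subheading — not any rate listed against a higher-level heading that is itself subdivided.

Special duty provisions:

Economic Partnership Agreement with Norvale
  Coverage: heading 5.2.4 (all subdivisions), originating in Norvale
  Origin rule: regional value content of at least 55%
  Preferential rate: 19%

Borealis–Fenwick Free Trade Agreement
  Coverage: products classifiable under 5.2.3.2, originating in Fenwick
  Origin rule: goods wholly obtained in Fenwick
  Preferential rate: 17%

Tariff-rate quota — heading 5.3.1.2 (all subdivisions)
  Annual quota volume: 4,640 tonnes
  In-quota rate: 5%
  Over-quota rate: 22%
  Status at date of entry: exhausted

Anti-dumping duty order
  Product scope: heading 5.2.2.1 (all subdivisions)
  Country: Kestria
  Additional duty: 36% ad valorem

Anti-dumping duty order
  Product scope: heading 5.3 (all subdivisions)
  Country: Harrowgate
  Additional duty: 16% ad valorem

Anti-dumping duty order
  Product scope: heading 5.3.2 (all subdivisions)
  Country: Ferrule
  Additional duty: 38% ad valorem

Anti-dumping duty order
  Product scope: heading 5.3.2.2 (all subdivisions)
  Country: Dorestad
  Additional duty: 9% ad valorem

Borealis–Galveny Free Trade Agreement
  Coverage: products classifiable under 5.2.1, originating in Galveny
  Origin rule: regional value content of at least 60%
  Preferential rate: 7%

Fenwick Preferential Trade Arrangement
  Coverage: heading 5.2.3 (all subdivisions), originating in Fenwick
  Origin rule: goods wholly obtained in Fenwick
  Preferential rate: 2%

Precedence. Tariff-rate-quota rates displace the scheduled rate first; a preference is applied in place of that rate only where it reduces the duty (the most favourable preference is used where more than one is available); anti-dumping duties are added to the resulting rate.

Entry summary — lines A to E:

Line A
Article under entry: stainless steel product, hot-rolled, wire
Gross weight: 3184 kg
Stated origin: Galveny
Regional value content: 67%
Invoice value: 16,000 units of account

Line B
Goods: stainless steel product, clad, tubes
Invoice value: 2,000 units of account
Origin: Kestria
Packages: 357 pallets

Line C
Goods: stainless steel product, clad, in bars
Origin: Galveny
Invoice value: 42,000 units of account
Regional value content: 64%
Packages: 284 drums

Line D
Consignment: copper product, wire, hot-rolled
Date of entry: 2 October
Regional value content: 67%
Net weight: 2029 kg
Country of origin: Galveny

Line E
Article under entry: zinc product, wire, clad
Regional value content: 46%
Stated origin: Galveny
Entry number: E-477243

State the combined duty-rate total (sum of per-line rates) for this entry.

Line A: stainless steel → 5.2; wire → 5.2.1; hot-rolled → 5.2.1.2. Scheduled 3%. Galveny agreement on 5.2.1: RVC ≥ 60% → 7% available; preference 7% not lower than 3% → no reduction. → 3%.
Line B: stainless steel → 5.2; tubes → 5.2.4; clad → 5.2.4.1. Scheduled 33%. No special measure applies. → 33%.
Line C: stainless steel → 5.2; in bars → 5.2.3; clad → 5.2.3.1. Scheduled 28%. Galveny agreement on 5.2.1: 5.2.3.1 not covered. → 28%.
Line D: copper → 5.1; wire → 5.1.1; hot-rolled → 5.1.1.2. Scheduled 29%. Galveny agreement on 5.2.1: 5.1.1.2 not covered. → 29%.
Line E: zinc → 5.3; wire → 5.3.2; clad → 5.3.2.2. Scheduled 31%. Galveny agreement on 5.2.1: 5.3.2.2 not covered. → 31%.
Sum: 3% + 33% + 28% + 29% + 31% = 124%.

124%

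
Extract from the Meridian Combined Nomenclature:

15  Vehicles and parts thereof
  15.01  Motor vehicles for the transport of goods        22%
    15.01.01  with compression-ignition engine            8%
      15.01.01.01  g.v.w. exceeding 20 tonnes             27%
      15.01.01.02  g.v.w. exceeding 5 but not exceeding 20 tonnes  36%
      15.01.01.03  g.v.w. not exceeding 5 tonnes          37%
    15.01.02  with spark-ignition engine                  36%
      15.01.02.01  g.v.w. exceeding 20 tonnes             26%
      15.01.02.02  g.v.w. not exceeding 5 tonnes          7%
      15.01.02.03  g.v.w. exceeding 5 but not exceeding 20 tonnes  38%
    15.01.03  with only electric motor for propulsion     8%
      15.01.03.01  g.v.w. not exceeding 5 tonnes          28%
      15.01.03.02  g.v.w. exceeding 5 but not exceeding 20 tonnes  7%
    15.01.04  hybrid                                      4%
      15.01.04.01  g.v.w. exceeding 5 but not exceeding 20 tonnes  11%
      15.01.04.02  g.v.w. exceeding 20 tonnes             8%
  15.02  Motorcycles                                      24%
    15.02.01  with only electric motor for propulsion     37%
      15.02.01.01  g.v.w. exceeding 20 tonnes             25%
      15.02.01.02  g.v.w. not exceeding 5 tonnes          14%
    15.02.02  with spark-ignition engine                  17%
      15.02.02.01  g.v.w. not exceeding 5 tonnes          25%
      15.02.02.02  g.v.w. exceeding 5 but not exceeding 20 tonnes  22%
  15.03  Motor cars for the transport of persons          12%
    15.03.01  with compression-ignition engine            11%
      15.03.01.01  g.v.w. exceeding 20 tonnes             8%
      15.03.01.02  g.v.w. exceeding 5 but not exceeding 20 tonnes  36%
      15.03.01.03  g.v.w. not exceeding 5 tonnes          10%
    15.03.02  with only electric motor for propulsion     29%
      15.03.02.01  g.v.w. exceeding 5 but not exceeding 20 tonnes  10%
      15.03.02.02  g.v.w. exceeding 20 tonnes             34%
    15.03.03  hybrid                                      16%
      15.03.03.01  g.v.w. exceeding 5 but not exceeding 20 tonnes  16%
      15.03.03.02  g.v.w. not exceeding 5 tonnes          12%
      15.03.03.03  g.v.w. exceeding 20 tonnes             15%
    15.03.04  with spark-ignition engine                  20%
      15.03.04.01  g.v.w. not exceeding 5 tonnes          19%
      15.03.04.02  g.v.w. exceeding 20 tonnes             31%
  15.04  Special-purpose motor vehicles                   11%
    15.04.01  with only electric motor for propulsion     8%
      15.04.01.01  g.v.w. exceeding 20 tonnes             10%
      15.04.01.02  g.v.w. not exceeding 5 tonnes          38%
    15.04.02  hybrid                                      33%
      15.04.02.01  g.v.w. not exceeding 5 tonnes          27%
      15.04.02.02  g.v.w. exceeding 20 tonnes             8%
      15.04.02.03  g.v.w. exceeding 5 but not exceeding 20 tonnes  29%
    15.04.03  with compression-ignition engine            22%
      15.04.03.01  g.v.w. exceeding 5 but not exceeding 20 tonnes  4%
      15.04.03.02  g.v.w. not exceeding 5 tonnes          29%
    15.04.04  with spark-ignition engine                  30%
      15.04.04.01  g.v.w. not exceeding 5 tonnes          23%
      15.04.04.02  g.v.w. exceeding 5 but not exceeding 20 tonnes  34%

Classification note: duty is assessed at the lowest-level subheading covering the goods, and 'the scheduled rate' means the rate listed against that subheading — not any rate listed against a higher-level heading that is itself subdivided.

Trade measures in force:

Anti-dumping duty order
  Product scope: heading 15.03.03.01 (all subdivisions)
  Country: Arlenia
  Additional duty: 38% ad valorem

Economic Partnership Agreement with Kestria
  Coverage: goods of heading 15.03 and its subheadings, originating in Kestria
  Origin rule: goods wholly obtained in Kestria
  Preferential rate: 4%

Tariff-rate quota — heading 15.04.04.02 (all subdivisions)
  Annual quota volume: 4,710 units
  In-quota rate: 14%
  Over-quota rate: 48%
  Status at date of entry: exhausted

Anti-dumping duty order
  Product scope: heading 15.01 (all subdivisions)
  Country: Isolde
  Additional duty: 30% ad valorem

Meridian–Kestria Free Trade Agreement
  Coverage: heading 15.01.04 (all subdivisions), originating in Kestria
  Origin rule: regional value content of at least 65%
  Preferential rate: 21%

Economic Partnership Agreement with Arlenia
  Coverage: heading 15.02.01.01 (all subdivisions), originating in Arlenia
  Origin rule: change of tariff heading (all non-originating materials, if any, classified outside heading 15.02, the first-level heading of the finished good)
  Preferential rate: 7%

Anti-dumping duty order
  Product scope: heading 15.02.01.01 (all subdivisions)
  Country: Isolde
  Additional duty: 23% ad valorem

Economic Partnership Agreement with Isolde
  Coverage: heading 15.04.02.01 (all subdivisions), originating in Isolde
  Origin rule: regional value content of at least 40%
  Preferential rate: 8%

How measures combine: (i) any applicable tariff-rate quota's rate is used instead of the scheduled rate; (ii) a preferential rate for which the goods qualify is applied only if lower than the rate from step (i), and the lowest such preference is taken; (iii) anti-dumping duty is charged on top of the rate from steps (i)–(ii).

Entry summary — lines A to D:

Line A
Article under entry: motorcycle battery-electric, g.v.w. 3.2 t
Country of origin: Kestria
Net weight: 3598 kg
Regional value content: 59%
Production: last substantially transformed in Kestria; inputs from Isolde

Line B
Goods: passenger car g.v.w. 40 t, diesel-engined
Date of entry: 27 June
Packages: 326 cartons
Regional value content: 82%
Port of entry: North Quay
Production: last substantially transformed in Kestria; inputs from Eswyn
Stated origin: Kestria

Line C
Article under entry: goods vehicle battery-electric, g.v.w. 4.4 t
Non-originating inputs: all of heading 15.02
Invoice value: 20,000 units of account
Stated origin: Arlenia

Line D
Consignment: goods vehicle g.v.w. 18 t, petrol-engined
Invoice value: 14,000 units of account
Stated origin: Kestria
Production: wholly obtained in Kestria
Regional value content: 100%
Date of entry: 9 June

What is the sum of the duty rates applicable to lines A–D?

Line A: motorcycle → 15.02; battery-electric → 15.02.01; g.v.w. 3.2 t → 15.02.01.02. Scheduled 14%. Kestria agreement on 15.03: 15.02.01.02 not covered; Kestria agreement on 15.01.04: 15.02.01.02 not covered. → 14%.
Line B: passenger car → 15.03; diesel-engined → 15.03.01; g.v.w. 40 t → 15.03.01.01. Scheduled 8%. Kestria agreement on 15.03: not wholly obtained; Kestria agreement on 15.01.04: 15.03.01.01 not covered. → 8%.
Line C: goods vehicle → 15.01; battery-electric → 15.01.03; g.v.w. 4.4 t → 15.01.03.01. Scheduled 28%. Arlenia agreement on 15.02.01.01: 15.01.03.01 not covered. → 28%.
Line D: goods vehicle → 15.01; petrol-engined → 15.01.02; g.v.w. 18 t → 15.01.02.03. Scheduled 38%. Kestria agreement on 15.03: 15.01.02.03 not covered; Kestria agreement on 15.01.04: 15.01.02.03 not covered. → 38%.
Sum: 14% + 8% + 28% + 38% = 88%.

88%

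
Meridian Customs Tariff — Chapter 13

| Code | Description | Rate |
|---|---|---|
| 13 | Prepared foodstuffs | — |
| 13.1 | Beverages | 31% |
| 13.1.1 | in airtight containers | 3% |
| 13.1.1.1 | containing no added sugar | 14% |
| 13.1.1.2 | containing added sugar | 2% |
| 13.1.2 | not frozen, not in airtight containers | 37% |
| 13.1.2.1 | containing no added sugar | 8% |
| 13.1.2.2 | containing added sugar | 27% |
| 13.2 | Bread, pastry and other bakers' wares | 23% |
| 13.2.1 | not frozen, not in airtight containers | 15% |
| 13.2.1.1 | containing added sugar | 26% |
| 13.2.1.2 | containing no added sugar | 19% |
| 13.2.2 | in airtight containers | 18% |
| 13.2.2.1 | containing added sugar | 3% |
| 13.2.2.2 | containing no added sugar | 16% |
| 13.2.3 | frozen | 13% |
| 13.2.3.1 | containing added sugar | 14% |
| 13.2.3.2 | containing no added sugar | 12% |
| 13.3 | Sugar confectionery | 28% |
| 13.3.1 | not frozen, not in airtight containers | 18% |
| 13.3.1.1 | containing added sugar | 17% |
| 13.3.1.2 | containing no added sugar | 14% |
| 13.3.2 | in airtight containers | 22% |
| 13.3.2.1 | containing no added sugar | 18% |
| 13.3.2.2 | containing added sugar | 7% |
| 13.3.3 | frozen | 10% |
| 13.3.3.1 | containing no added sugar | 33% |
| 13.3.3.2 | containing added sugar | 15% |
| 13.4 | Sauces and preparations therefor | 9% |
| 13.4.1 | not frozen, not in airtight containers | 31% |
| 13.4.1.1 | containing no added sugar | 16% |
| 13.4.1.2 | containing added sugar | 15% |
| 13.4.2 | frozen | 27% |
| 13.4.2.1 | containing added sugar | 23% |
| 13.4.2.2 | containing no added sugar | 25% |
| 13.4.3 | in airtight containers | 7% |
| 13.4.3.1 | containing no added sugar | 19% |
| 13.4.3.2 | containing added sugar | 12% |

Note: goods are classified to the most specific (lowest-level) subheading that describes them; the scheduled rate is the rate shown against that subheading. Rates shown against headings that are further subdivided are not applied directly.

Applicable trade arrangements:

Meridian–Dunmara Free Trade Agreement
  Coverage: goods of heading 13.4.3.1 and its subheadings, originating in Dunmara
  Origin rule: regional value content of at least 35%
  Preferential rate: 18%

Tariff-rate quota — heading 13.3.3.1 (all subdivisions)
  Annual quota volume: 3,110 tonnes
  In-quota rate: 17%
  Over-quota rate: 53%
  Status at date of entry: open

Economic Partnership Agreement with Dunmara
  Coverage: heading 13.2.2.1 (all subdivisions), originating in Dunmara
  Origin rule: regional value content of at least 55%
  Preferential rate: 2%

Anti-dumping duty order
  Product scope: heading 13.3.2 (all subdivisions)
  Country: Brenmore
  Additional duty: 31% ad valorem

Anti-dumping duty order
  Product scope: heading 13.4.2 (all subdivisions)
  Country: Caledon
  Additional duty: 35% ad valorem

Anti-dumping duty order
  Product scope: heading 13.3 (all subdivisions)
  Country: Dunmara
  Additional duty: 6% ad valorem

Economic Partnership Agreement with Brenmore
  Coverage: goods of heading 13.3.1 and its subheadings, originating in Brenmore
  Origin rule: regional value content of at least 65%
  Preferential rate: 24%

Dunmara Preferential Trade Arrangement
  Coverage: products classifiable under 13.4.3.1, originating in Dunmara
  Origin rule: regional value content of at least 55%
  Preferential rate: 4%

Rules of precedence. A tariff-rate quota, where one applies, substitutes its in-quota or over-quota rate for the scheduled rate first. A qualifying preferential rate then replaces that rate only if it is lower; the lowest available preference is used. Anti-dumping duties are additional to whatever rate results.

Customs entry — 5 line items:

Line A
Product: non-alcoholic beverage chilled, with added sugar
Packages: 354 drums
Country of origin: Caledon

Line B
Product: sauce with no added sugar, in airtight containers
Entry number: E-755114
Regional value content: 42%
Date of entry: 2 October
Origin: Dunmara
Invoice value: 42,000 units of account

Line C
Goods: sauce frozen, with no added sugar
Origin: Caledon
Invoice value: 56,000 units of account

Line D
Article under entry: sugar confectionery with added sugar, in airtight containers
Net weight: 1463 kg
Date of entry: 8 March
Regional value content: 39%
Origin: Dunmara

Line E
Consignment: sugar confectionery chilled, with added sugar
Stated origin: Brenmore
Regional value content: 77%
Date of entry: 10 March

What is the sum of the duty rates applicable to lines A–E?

135%

Line A: non-alcoholic beverage → 13.1; chilled → 13.1.2; with added sugar → 13.1.2.2. Scheduled 27%. No special measure applies. → 27%.
Line B: sauce → 13.4; in airtight containers → 13.4.3; with no added sugar → 13.4.3.1. Scheduled 19%. Dunmara agreement on 13.4.3.1: RVC ≥ 35% → 18% available; Dunmara agreement on 13.2.2.1: 13.4.3.1 not covered; Dunmara agreement on 13.4.3.1: RVC < 55%; preferential 18%. → 18%.
Line C: sauce → 13.4; frozen → 13.4.2; with no added sugar → 13.4.2.2. Scheduled 25%. anti-dumping (Caledon, 13.4.2): +35%; total 25% + 35% = 60%. → 60%.
Line D: sugar confectionery → 13.3; in airtight containers → 13.3.2; with added sugar → 13.3.2.2. Scheduled 7%. Dunmara agreement on 13.4.3.1: 13.3.2.2 not covered; Dunmara agreement on 13.2.2.1: 13.3.2.2 not covered; Dunmara agreement on 13.4.3.1: 13.3.2.2 not covered; anti-dumping (Dunmara, 13.3): +6%; total 7% + 6% = 13%. → 13%.
Line E: sugar confectionery → 13.3; chilled → 13.3.1; with added sugar → 13.3.1.1. Scheduled 17%. Brenmore agreement on 13.3.1: RVC ≥ 65% → 24% available; preference 24% not lower than 17% → no reduction. → 17%.
Sum: 27% + 18% + 60% + 13% + 17% = 135%.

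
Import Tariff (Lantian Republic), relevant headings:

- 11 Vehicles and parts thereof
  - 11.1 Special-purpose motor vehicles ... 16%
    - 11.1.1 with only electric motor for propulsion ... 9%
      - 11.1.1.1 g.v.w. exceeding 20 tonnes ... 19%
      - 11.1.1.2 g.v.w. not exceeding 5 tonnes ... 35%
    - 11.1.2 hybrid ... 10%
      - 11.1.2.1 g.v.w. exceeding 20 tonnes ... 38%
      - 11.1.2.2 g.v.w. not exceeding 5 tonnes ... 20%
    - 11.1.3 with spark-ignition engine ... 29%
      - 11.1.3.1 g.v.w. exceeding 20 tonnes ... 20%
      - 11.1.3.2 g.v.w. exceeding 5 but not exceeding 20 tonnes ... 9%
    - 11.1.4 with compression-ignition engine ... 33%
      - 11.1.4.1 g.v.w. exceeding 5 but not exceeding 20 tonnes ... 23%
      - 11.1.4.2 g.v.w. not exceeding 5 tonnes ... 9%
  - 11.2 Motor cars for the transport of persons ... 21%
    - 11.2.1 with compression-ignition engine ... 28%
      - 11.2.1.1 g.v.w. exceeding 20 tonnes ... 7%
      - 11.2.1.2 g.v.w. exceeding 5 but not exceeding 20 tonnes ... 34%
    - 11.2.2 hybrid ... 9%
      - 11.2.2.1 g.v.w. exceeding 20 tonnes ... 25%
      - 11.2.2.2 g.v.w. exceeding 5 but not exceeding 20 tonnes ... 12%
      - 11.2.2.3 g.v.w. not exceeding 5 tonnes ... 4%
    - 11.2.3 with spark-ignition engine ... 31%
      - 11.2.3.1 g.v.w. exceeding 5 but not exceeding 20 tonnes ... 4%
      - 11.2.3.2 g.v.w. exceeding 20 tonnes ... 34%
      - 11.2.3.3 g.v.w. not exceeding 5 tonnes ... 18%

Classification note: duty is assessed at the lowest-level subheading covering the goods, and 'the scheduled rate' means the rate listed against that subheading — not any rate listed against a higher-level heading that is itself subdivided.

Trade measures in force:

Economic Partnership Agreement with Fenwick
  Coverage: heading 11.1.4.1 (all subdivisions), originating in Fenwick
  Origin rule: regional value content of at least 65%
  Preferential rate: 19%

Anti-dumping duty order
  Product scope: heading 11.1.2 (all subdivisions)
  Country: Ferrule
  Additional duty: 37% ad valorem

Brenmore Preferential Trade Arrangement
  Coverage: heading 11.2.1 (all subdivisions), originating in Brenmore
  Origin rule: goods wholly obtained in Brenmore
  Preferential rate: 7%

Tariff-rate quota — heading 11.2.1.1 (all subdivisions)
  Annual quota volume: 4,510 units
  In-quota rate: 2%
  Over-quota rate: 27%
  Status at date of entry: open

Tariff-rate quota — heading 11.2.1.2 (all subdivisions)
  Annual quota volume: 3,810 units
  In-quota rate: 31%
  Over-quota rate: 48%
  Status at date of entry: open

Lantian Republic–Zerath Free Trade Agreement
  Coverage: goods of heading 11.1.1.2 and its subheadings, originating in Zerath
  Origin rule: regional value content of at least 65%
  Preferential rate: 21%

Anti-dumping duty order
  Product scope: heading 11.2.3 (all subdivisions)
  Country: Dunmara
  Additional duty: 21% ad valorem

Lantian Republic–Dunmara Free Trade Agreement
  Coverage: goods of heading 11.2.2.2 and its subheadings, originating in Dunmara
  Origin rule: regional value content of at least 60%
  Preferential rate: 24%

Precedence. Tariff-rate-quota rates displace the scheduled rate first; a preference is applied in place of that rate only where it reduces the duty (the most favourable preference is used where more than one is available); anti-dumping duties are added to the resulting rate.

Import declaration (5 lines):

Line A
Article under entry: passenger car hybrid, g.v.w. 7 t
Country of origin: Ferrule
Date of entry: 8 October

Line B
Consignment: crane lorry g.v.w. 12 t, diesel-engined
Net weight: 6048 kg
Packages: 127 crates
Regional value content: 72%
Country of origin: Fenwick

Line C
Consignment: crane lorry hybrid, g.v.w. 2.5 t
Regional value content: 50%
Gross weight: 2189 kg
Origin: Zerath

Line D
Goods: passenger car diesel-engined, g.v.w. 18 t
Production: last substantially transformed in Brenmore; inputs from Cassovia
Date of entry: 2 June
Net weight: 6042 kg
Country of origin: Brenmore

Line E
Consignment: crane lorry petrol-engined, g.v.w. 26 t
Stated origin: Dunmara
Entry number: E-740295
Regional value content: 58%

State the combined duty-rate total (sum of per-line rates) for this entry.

Line A: passenger car → 11.2; hybrid → 11.2.2; g.v.w. 7 t → 11.2.2.2. Scheduled 12%. No special measure applies. → 12%.
Line B: crane lorry → 11.1; diesel-engined → 11.1.4; g.v.w. 12 t → 11.1.4.1. Scheduled 23%. Fenwick agreement on 11.1.4.1: RVC ≥ 65% → 19% available; preferential 19%. → 19%.
Line C: crane lorry → 11.1; hybrid → 11.1.2; g.v.w. 2.5 t → 11.1.2.2. Scheduled 20%. Zerath agreement on 11.1.1.2: 11.1.2.2 not covered. → 20%.
Line D: passenger car → 11.2; diesel-engined → 11.2.1; g.v.w. 18 t → 11.2.1.2. Scheduled 34%. quota on 11.2.1.2 open → in-quota 31%; Brenmore agreement on 11.2.1: not wholly obtained. → 31%.
Line E: crane lorry → 11.1; petrol-engined → 11.1.3; g.v.w. 26 t → 11.1.3.1. Scheduled 20%. Dunmara agreement on 11.2.2.2: 11.1.3.1 not covered. → 20%.
Sum: 12% + 19% + 20% + 31% + 20% = 102%.

102%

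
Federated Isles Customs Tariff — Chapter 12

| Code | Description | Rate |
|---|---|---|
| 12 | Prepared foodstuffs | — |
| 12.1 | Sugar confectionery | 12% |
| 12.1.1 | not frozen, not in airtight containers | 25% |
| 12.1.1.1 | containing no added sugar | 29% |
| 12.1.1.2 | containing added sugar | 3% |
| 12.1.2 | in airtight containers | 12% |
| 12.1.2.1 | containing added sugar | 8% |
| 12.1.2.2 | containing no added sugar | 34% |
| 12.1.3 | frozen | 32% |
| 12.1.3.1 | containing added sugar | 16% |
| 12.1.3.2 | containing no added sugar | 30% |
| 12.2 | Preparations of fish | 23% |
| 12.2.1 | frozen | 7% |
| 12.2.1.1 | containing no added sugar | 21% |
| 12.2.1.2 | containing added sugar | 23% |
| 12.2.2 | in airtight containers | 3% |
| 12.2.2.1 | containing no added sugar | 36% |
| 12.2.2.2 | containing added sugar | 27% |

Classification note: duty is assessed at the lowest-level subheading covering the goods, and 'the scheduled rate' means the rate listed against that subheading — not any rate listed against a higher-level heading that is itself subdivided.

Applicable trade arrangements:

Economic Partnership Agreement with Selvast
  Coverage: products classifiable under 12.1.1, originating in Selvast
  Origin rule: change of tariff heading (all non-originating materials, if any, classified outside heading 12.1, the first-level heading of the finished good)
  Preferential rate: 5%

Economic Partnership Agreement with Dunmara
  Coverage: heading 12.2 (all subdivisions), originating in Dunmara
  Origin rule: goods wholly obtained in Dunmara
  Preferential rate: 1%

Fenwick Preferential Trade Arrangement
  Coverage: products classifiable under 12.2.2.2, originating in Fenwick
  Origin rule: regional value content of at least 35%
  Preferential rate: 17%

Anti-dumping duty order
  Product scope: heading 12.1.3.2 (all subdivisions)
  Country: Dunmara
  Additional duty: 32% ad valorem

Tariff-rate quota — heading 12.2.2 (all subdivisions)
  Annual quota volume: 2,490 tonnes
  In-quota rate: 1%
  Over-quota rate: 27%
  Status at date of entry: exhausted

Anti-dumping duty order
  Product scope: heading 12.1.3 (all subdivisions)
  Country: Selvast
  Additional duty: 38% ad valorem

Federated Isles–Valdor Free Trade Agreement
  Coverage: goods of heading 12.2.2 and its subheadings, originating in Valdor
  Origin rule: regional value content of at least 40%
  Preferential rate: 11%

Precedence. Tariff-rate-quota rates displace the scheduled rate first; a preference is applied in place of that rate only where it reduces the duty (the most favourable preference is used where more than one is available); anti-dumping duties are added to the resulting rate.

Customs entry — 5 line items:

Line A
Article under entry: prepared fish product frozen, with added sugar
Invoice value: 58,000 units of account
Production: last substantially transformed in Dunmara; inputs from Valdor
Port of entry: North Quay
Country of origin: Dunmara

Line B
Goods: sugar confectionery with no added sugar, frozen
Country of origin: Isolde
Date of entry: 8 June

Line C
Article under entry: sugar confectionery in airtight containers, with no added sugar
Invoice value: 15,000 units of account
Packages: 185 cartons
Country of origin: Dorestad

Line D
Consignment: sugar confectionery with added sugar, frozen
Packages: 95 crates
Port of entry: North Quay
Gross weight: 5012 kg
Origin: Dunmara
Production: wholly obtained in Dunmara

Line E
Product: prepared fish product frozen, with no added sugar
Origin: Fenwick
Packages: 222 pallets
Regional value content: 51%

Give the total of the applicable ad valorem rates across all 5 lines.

124%

Line A: prepared fish product → 12.2; frozen → 12.2.1; with added sugar → 12.2.1.2. Scheduled 23%. Dunmara agreement on 12.2: not wholly obtained. → 23%.
Line B: sugar confectionery → 12.1; frozen → 12.1.3; with no added sugar → 12.1.3.2. Scheduled 30%. No special measure applies. → 30%.
Line C: sugar confectionery → 12.1; in airtight containers → 12.1.2; with no added sugar → 12.1.2.2. Scheduled 34%. No special measure applies. → 34%.
Line D: sugar confectionery → 12.1; frozen → 12.1.3; with added sugar → 12.1.3.1. Scheduled 16%. Dunmara agreement on 12.2: 12.1.3.1 not covered. → 16%.
Line E: prepared fish product → 12.2; frozen → 12.2.1; with no added sugar → 12.2.1.1. Scheduled 21%. Fenwick agreement on 12.2.2.2: 12.2.1.1 not covered. → 21%.
Sum: 23% + 30% + 34% + 16% + 21% = 124%.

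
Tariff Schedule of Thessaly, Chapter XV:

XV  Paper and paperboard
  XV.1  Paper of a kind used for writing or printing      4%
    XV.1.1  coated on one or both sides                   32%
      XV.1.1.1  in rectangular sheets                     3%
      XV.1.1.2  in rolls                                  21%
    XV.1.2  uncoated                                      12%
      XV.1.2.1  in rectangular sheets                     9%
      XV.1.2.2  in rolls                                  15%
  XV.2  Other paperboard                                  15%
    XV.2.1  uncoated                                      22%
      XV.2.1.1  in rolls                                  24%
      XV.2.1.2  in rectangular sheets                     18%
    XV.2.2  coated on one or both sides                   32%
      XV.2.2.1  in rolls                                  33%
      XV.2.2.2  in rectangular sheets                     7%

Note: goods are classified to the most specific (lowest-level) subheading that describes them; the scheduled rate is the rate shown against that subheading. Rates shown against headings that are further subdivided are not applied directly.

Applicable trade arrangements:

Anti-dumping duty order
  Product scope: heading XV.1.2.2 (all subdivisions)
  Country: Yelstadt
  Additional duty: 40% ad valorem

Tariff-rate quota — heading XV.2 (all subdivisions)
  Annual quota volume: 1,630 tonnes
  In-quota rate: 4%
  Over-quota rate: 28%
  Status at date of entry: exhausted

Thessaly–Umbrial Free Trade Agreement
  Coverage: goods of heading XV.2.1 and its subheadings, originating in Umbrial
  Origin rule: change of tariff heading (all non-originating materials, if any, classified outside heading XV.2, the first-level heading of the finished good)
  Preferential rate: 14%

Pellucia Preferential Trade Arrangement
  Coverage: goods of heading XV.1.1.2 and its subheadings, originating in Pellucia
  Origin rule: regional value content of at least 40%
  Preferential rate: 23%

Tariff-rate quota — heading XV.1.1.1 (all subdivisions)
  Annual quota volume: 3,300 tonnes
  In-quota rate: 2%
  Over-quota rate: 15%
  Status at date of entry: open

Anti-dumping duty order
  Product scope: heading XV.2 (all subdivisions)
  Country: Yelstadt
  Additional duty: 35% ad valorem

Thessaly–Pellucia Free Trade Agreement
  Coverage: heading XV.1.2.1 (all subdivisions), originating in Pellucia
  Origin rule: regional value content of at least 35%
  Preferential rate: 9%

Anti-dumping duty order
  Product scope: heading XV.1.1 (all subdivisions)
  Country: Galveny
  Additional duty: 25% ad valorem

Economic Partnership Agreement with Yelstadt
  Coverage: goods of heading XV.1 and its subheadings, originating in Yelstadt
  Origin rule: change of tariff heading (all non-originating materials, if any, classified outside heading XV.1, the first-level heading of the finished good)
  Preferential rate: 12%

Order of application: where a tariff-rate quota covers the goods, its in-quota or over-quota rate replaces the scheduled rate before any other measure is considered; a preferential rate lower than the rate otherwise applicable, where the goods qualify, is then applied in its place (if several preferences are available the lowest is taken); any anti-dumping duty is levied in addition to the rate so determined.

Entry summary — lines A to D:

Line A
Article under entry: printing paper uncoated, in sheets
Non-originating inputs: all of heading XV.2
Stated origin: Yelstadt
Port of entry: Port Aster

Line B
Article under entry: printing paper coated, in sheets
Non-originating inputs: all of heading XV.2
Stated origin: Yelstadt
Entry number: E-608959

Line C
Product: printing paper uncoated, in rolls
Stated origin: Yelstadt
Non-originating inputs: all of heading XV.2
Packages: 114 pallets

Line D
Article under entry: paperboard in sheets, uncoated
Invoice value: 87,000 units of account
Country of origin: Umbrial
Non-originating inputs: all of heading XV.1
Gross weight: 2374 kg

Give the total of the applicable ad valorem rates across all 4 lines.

77%

Line A: printing paper → XV.1; uncoated → XV.1.2; in sheets → XV.1.2.1. Scheduled 9%. Yelstadt agreement on XV.1: CTH met → 12% available; preference 12% not lower than 9% → no reduction. → 9%.
Line B: printing paper → XV.1; coated → XV.1.1; in sheets → XV.1.1.1. Scheduled 3%. quota on XV.1.1.1 open → in-quota 2%; Yelstadt agreement on XV.1: CTH met → 12% available; preference 12% not lower than 2% → no reduction. → 2%.
Line C: printing paper → XV.1; uncoated → XV.1.2; in rolls → XV.1.2.2. Scheduled 15%. Yelstadt agreement on XV.1: CTH met → 12% available; preferential 12%; anti-dumping (Yelstadt, XV.1.2.2): +40%; total 12% + 40% = 52%. → 52%.
Line D: paperboard → XV.2; uncoated → XV.2.1; in sheets → XV.2.1.2. Scheduled 18%. quota on XV.2 exhausted → over-quota 28%; Umbrial agreement on XV.2.1: CTH met → 14% available; preferential 14%. → 14%.
Sum: 9% + 2% + 52% + 14% = 77%.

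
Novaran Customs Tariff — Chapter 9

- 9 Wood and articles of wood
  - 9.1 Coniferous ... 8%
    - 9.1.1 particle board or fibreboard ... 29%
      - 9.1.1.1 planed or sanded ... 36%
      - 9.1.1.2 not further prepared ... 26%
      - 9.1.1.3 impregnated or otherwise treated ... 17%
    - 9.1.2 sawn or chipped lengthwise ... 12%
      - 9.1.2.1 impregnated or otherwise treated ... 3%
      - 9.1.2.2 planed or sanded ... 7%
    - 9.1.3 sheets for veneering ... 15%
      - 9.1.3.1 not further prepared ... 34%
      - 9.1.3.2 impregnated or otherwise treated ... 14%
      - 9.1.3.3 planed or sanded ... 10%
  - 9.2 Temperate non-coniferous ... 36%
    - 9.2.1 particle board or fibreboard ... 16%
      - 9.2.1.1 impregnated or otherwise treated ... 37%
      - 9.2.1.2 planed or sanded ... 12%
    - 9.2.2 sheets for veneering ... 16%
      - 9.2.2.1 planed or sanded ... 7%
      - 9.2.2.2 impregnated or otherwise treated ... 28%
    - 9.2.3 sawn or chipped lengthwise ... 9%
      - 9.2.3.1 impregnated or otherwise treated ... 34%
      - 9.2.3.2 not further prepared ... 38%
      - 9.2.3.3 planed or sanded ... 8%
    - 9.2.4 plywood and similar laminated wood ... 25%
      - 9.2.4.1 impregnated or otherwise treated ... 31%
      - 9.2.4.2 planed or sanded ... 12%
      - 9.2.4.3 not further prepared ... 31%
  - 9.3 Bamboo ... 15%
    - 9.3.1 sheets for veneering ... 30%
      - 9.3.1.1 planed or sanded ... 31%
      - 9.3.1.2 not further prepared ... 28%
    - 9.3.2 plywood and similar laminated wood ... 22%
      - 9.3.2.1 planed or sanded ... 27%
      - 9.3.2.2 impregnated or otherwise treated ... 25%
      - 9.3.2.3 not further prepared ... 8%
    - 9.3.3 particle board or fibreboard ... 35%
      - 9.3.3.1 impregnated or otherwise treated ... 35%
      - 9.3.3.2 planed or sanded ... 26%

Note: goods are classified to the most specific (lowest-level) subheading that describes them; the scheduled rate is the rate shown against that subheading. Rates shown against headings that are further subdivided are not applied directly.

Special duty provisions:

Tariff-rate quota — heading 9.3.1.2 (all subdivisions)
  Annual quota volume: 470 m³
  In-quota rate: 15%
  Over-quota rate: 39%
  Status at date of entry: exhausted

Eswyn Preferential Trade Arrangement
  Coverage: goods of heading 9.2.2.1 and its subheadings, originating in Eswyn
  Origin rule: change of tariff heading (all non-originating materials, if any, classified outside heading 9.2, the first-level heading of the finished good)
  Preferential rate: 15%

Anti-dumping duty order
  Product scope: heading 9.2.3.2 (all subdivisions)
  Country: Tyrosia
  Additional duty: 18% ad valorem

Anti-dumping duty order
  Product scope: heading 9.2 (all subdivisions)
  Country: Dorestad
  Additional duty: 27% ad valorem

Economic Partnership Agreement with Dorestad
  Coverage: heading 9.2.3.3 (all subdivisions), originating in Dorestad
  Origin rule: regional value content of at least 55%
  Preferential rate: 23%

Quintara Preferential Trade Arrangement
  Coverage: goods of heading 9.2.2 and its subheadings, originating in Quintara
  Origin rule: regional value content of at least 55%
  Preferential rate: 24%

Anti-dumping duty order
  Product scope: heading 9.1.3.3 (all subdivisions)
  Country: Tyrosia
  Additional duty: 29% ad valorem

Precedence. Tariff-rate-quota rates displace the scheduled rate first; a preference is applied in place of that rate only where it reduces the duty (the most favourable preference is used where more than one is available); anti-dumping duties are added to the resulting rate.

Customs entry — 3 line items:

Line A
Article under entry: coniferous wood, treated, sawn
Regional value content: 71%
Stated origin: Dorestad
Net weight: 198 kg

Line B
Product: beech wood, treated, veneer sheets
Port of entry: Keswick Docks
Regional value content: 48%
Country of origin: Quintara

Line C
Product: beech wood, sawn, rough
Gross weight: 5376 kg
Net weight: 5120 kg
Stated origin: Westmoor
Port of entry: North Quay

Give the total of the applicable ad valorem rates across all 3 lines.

69%

Line A: coniferous → 9.1; sawn → 9.1.2; treated → 9.1.2.1. Scheduled 3%. Dorestad agreement on 9.2.3.3: 9.1.2.1 not covered. → 3%.
Line B: beech → 9.2; veneer sheets → 9.2.2; treated → 9.2.2.2. Scheduled 28%. Quintara agreement on 9.2.2: RVC < 55%. → 28%.
Line C: beech → 9.2; sawn → 9.2.3; rough → 9.2.3.2. Scheduled 38%. No special measure applies. → 38%.
Sum: 3% + 28% + 38% = 69%.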